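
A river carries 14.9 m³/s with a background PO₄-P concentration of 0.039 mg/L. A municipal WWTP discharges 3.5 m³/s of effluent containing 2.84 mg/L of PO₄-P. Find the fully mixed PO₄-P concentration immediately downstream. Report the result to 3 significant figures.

Flow-weighted average: C = (14.90·0.03900 + 3.500·2.840) / 18.40 = 10.52/18.40 = 0.5718 mg/L.

0.572 mg/L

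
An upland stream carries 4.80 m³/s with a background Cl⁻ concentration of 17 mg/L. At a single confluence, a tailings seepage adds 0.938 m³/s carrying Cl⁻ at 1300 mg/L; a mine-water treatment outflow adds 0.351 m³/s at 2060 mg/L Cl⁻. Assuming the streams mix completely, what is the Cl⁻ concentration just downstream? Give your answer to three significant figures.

After mixing, C = (4.800·17.00 + 0.9380·1300 + 0.3510·2060) / 6.089 = 2024/6.089 = 332.4 mg/L.

332 mg/L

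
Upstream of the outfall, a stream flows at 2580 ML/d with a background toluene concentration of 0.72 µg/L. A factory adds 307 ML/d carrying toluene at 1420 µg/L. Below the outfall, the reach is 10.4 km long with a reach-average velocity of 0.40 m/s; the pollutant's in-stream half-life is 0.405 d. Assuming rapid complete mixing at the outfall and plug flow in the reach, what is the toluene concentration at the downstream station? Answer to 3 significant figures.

Mass balance: C = (2580·0.7200 + 307.0·1420) / 2887 = 437800/2887 = 151.6 µg/L.
Travel time t = 10.4·1000 / 0.40 = 26000 s = 7.222 h.
Half-life 0.405 d → k = ln 2 / 0.405 = 1.711 d⁻¹.
First-order decay: C = 151.6·exp(−k·t) = 151.6·0.5975 = 90.61 µg/L.

90.6 µg/L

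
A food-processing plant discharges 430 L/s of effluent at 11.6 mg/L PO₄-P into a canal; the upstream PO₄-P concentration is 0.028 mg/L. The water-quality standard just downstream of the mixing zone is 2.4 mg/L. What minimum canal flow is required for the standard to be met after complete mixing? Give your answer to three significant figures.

1670 L/s

Set C_mix = 2.4: (Q·0.02800 + 430.0·11.60) / (Q + 430.0) = 2.4
→ Q = 430.0·(11.60 − 2.4)/(2.4 − 0.02800) = 1668 L/s.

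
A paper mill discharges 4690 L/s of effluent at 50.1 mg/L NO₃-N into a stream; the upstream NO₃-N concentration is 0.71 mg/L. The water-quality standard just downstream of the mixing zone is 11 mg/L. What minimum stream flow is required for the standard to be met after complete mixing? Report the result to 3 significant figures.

17800 L/s

Set C_mix = 11: (Q·0.7100 + 4690·50.10) / (Q + 4690) = 11
→ Q = 4690·(50.10 − 11)/(11 − 0.7100) = 17820 L/s.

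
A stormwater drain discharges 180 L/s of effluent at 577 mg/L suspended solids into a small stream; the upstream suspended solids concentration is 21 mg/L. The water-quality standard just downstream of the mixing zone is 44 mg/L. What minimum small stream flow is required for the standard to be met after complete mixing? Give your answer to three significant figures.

4170 L/s

Set C_mix = 44: (Q·21.00 + 180.0·577.0) / (Q + 180.0) = 44
→ Q = 180.0·(577.0 − 44)/(44 − 21.00) = 4171 L/s.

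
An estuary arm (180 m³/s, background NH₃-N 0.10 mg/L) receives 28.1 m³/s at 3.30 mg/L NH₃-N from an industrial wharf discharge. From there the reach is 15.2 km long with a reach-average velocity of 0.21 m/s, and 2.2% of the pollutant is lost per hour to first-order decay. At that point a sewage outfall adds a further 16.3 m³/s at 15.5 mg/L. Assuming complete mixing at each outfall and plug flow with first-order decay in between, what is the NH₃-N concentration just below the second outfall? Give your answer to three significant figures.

1.44 mg/L

Conservation of mass: C = (180.0·0.1000 + 28.10·3.300) / 208.1 = 110.7/208.1 = 0.5321 mg/L; combined flow 208.1 m³/s.
Travel time t = 15.2·1000 / 0.21 = 72380 s = 20.11 h.
2.2%/h lost → k = −ln(1 − 0.022) = 0.02225 h⁻¹.
After decay, C = 0.5321 × e^(−kt) = 0.5321 × 0.6394 = 0.3402 mg/L.
At the second outfall, C = (208.1·0.3402 + 16.30·15.50) / (208.1 + 16.30) = 1.441 mg/L.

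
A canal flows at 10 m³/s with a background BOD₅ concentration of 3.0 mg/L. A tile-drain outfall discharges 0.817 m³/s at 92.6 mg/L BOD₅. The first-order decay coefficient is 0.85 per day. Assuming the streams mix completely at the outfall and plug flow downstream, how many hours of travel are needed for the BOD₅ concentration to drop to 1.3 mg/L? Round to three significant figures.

56.9 h

Conservation of mass: C = (10.00·3.000 + 0.8170·92.60) / 10.82 = 105.7/10.82 = 9.767 mg/L.
9.767·exp(−k·t) = 1.3 → t = ln(9.767/1.3)/k = 205000 s = 56.94 h.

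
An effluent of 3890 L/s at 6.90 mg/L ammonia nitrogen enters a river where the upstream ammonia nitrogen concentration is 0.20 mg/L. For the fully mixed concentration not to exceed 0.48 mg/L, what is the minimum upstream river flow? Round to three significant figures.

89200 L/s

Set C_mix = 0.48: (Q·0.2000 + 3890·6.900) / (Q + 3890) = 0.48
→ Q = 3890·(6.900 − 0.48)/(0.48 − 0.2000) = 89190 L/s.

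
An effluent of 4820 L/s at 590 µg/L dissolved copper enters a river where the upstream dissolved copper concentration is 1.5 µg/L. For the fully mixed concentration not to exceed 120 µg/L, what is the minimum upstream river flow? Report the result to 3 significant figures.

19100 L/s

Set C_mix = 120: (Q·1.500 + 4820·590.0) / (Q + 4820) = 120
→ Q = 4820·(590.0 − 120)/(120 − 1.500) = 19120 L/s.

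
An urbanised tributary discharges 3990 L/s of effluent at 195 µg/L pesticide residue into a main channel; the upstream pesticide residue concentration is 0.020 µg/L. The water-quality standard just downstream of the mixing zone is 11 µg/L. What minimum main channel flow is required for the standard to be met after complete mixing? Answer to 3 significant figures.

Set C_mix = 11: (Q·0.02000 + 3990·195.0) / (Q + 3990) = 11
→ Q = 3990·(195.0 − 11)/(11 − 0.02000) = 66860 L/s.

66900 L/s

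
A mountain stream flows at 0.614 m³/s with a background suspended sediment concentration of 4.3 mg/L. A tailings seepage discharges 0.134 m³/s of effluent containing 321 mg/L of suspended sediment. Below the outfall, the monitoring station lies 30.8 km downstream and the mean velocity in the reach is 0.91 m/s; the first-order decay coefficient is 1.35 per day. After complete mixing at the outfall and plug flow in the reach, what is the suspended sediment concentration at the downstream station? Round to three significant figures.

Conservation of mass: C = (0.6140·4.300 + 0.1340·321.0) / 0.7480 = 45.65/0.7480 = 61.04 mg/L.
Travel time t = 30.8·1000 / 0.91 = 33850 s = 9.402 h.
Decay over the reach: 61.04·exp(−kt) = 61.04·0.5893 = 35.97 mg/L.

36.0 mg/L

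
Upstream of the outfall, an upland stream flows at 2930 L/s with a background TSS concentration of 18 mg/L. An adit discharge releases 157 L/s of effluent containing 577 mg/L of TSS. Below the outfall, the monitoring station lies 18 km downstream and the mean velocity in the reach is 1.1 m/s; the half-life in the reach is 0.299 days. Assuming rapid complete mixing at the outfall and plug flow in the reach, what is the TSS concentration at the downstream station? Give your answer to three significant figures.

29.9 mg/L

After mixing, C = (2930·18.00 + 157.0·577.0) / 3087 = 143300/3087 = 46.43 mg/L.
Travel time t = 18·1000 / 1.1 = 16360 s = 4.545 h.
Half-life 0.299 d → k = ln 2 / 0.299 = 2.318 d⁻¹.
Applying C = C₀e^(−kt): 46.43 × 0.6446 = 29.93 mg/L.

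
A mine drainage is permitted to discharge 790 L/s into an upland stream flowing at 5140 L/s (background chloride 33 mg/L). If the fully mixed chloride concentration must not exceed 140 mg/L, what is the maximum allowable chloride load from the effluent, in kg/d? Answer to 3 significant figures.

Mass balance at the limit: 5140·33.00 + 790.0·Cₑ = 5930·140 → Cₑ = 836.2 mg/L.
790.0 L/s = 0.7900 m³/s. Load = 0.7900 m³/s × 836.2 g/m³ × 86 400 s/d = 57070 kg/d.

57100 kg/d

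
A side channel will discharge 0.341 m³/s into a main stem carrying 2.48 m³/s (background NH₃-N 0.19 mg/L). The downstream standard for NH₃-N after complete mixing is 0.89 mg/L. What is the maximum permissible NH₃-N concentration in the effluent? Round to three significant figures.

5.98 mg/L

At the limit, (Qr·Cr + Qe·Cₑ)/(Qr + Qe) = 0.89:
Cₑ = (2.821·0.89 − 2.480·0.1900) / 0.3410 = 5.981 mg/L.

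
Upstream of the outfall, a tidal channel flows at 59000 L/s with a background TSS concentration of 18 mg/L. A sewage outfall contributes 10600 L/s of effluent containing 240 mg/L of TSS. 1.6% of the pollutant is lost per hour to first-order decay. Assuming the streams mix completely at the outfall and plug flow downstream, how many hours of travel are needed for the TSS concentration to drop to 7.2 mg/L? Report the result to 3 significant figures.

Flow-weighted average: C = (59000·18.00 + 10600·240.0) / 69600 = 3606000/69600 = 51.81 mg/L.
1.6%/h lost → k = −ln(1 − 0.016) = 0.01613 h⁻¹.
51.81·exp(−k·t) = 7.2 → t = ln(51.81/7.2)/k = 440500 s = 122.4 h.

122 h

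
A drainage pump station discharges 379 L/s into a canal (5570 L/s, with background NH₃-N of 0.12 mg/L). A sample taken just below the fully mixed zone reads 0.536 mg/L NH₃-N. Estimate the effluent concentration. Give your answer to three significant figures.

6.65 mg/L

Mass balance: 5570·0.1200 + 379.0·Cₑ = 5949·0.5360
→ Cₑ = (5949·0.5360 − 5570·0.1200) / 379.0 = 6.650 mg/L.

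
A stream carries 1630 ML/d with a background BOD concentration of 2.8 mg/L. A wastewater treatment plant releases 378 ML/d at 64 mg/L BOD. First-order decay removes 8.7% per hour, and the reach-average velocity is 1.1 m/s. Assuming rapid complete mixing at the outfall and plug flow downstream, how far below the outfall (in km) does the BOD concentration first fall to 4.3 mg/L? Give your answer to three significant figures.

52.3 km

Flow-weighted average: C = (1630·2.800 + 378.0·64.00) / 2008 = 28760/2008 = 14.32 mg/L.
8.7%/h lost → k = −ln(1 − 0.087) = 0.09102 h⁻¹.
Set 14.32·exp(−k·t) = 4.3 → t = ln(14.32/4.3)/k = 47580 s = 13.22 h.
Distance = v·t = 1.1·47580 = 52340 m = 52.34 km.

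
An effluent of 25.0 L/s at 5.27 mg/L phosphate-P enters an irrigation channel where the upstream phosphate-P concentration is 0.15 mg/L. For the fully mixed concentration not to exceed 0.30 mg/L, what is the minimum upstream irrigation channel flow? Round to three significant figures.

828 L/s

Set C_mix = 0.30: (Q·0.1500 + 25.00·5.270) / (Q + 25.00) = 0.30
→ Q = 25.00·(5.270 − 0.30)/(0.30 − 0.1500) = 828.3 L/s.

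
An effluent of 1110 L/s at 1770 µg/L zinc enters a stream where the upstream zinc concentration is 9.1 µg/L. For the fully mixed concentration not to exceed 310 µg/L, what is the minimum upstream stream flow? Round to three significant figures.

5390 L/s

Set C_mix = 310: (Q·9.100 + 1110·1770) / (Q + 1110) = 310
→ Q = 1110·(1770 − 310)/(310 − 9.100) = 5386 L/s.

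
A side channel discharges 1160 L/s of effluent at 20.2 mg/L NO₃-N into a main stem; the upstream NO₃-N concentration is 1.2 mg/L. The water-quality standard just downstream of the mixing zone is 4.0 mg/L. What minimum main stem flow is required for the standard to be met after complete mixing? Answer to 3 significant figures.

6710 L/s

Set C_mix = 4.0: (Q·1.200 + 1160·20.20) / (Q + 1160) = 4.0
→ Q = 1160·(20.20 − 4.0)/(4.0 − 1.200) = 6711 L/s.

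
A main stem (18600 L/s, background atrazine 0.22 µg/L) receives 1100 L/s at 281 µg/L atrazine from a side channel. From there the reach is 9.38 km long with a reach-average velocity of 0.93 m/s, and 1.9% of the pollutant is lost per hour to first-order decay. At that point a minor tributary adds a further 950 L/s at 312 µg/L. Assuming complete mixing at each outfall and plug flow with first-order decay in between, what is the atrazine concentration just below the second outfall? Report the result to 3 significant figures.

28.7 µg/L

Mixed concentration C = ΣQC/ΣQ = (18600·0.2200 + 1100·281.0) / 19700 = 313200/19700 = 15.90 µg/L; combined flow 19700 L/s.
Travel time t = 9.38·1000 / 0.93 = 10090 s = 2.802 h.
1.9%/h lost → k = −ln(1 − 0.019) = 0.01918 h⁻¹.
After decay, C = 15.90 × e^(−kt) = 15.90 × 0.9477 = 15.07 µg/L.
At the second outfall, C = (19700·15.07 + 950.0·312.0) / (19700 + 950.0) = 28.73 µg/L.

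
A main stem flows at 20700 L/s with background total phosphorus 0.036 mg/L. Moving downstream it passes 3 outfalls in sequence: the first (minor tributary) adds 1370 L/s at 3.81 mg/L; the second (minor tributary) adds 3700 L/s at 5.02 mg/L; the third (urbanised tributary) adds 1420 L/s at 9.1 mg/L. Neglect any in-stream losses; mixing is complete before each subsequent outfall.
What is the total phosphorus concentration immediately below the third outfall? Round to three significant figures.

Below outfall 1: Q → 22070 L/s, C = (20700·0.03600 + 1370·3.810)/22070 = 0.2703 mg/L.
Below outfall 2: Q → 25770 L/s, C = (22070·0.2703 + 3700·5.020)/25770 = 0.9522 mg/L.
Below outfall 3: Q → 27190 L/s, C = (25770·0.9522 + 1420·9.100)/27190 = 1.378 mg/L.

1.38 mg/L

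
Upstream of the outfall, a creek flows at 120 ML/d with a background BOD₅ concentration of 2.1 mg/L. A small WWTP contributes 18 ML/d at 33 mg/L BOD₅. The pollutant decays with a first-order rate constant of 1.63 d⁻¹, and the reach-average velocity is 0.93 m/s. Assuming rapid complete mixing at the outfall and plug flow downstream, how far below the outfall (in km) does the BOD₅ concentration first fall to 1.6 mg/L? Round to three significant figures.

Conservation of mass: C = (120.0·2.100 + 18.00·33.00) / 138.0 = 846.0/138.0 = 6.130 mg/L.
Set 6.130·exp(−k·t) = 1.6 → t = ln(6.130/1.6)/k = 71200 s = 19.78 h.
Distance = v·t = 0.93·71200 = 66220 m = 66.22 km.

66.2 km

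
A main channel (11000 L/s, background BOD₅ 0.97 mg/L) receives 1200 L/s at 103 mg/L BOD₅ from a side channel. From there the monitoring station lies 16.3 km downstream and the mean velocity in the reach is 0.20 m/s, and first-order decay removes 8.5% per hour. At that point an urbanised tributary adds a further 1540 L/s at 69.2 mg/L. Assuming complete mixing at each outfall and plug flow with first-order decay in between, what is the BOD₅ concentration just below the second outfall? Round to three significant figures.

Mixed concentration C = ΣQC/ΣQ = (11000·0.9700 + 1200·103.0) / 12200 = 134300/12200 = 11.01 mg/L; combined flow 12200 L/s.
Travel time t = 16.3·1000 / 0.20 = 81500 s = 22.64 h.
8.5%/h lost → k = −ln(1 − 0.085) = 0.08883 h⁻¹.
Applying C = C₀e^(−kt): 11.01 × 0.1338 = 1.473 mg/L.
Second outfall: C = (12200·1.473 + 1540·69.20)/13740 = 9.064 mg/L.

9.06 mg/L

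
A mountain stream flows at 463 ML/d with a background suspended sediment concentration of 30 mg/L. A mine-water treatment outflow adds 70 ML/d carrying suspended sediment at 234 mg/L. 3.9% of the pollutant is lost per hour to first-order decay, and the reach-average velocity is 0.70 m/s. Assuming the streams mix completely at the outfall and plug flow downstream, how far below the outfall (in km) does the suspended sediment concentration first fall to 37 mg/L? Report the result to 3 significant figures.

27.1 km

After mixing, C = (463.0·30.00 + 70.00·234.0) / 533.0 = 30270/533.0 = 56.79 mg/L.
3.9%/h lost → k = −ln(1 − 0.039) = 0.03978 h⁻¹.
Set 56.79·exp(−k·t) = 37 → t = ln(56.79/37)/k = 38770 s = 10.77 h.
Distance = v·t = 0.70·38770 = 27140 m = 27.14 km.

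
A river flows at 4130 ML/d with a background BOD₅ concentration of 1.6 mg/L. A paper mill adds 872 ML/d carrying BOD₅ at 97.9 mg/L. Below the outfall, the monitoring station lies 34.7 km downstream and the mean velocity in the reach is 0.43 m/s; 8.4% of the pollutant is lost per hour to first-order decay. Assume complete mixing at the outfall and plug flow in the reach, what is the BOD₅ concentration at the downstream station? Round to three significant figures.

2.57 mg/L

After mixing, C = (4130·1.600 + 872.0·97.90) / 5002 = 91980/5002 = 18.39 mg/L.
Travel time t = 34.7·1000 / 0.43 = 80700 s = 22.42 h.
8.4%/h lost → k = −ln(1 − 0.084) = 0.08774 h⁻¹.
Applying C = C₀e^(−kt): 18.39 × 0.1399 = 2.573 mg/L.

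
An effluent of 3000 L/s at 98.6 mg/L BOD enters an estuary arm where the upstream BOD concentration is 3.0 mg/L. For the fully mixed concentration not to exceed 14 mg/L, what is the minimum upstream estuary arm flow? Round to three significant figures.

23100 L/s

Set C_mix = 14: (Q·3.000 + 3000·98.60) / (Q + 3000) = 14
→ Q = 3000·(98.60 − 14)/(14 − 3.000) = 23070 L/s.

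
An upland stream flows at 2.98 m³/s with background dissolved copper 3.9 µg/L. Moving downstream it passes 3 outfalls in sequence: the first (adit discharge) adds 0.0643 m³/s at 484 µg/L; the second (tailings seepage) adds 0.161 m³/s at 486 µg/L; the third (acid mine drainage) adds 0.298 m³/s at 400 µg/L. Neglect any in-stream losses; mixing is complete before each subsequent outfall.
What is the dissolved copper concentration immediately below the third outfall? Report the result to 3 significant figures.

68.6 µg/L

Below outfall 1: Q → 3.044 m³/s, C = (2.980·3.900 + 0.06430·484.0)/3.044 = 14.04 µg/L.
Below outfall 2: Q → 3.205 m³/s, C = (3.044·14.04 + 0.1610·486.0)/3.205 = 37.75 µg/L.
Below outfall 3: Q → 3.503 m³/s, C = (3.205·37.75 + 0.2980·400.0)/3.503 = 68.56 µg/L.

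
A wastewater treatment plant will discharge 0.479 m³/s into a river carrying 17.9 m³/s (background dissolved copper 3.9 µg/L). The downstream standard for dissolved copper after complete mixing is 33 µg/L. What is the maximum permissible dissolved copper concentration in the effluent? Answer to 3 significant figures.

At the limit, (Qr·Cr + Qe·Cₑ)/(Qr + Qe) = 33:
Cₑ = (18.38·33 − 17.90·3.900) / 0.4790 = 1120 µg/L.

1120 µg/L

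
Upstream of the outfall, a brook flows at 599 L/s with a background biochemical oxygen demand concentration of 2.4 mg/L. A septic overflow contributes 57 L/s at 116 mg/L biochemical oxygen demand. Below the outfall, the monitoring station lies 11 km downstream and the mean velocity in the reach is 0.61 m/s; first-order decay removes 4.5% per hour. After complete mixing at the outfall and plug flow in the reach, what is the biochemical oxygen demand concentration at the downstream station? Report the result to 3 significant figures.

9.74 mg/L

Mixed concentration C = ΣQC/ΣQ = (599.0·2.400 + 57.00·116.0) / 656.0 = 8050/656.0 = 12.27 mg/L.
Travel time t = 11·1000 / 0.61 = 18030 s = 5.009 h.
4.5%/h lost → k = −ln(1 − 0.045) = 0.04604 h⁻¹.
Decay over the reach: 12.27·exp(−kt) = 12.27·0.7940 = 9.743 mg/L.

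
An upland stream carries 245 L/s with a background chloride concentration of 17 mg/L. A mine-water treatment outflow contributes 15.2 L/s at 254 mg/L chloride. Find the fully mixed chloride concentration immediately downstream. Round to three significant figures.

30.8 mg/L

Conservation of mass: C = (245.0·17.00 + 15.20·254.0) / 260.2 = 8026/260.2 = 30.84 mg/L.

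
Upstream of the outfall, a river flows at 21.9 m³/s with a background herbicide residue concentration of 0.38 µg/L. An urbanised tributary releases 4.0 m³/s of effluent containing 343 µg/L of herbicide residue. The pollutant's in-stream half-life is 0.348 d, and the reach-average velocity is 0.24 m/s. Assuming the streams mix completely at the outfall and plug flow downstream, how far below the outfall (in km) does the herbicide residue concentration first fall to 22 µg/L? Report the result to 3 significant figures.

9.21 km

Conservation of mass: C = (21.90·0.3800 + 4.000·343.0) / 25.90 = 1380/25.90 = 53.29 µg/L.
Half-life 0.348 d → k = ln 2 / 0.348 = 1.992 d⁻¹.
Set 53.29·exp(−k·t) = 22 → t = ln(53.29/22)/k = 38380 s = 10.66 h.
Distance = v·t = 0.24·38380 = 9211 m = 9.211 km.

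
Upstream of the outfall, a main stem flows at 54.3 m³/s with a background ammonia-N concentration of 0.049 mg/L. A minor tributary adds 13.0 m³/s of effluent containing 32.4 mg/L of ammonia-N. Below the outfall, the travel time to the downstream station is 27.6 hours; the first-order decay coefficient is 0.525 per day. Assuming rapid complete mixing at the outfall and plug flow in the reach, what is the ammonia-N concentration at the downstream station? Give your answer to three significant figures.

3.44 mg/L

Flow-weighted average: C = (54.30·0.04900 + 13.00·32.40) / 67.30 = 423.9/67.30 = 6.298 mg/L.
Applying C = C₀e^(−kt): 6.298 × 0.5468 = 3.444 mg/L.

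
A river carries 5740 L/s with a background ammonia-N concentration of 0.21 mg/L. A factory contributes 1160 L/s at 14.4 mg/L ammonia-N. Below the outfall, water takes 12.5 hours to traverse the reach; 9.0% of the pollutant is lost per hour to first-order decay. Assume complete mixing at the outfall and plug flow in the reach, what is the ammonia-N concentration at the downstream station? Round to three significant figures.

0.798 mg/L

Flow-weighted average: C = (5740·0.2100 + 1160·14.40) / 6900 = 17910/6900 = 2.596 mg/L.
9.0%/h lost → k = −ln(1 − 0.09) = 0.09431 h⁻¹.
First-order decay: C = 2.596·exp(−k·t) = 2.596·0.3076 = 0.7985 mg/L.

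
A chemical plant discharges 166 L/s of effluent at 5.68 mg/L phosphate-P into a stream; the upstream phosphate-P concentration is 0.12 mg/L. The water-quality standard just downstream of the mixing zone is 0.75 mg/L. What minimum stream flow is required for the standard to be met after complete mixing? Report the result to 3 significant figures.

1300 L/s

Set C_mix = 0.75: (Q·0.1200 + 166.0·5.680) / (Q + 166.0) = 0.75
→ Q = 166.0·(5.680 − 0.75)/(0.75 − 0.1200) = 1299 L/s.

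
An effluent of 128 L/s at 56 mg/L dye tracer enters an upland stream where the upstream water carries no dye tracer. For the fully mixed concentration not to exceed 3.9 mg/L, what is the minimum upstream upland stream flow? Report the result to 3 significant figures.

Set C_mix = 3.9: (Q·0 + 128.0·56.00) / (Q + 128.0) = 3.9
→ Q = 128.0·(56.00 − 3.9)/(3.9 − 0) = 1710 L/s.

1710 L/s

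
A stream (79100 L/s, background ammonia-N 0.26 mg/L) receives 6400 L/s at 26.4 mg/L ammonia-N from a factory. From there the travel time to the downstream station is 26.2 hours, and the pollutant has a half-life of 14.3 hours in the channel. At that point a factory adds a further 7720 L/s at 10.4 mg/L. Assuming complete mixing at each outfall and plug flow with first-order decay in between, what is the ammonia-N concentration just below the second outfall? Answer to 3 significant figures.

After mixing, C = (79100·0.2600 + 6400·26.40) / 85500 = 189500/85500 = 2.217 mg/L; combined flow 85500 L/s.
Half-life 14.3 h → k = ln 2 / 14.3 = 0.04847 h⁻¹ = 1.163 d⁻¹.
Decay over the reach: 2.217·exp(−kt) = 2.217·0.2808 = 0.6225 mg/L.
Second outfall: C = (85500·0.6225 + 7720·10.40)/93220 = 1.432 mg/L.

1.43 mg/L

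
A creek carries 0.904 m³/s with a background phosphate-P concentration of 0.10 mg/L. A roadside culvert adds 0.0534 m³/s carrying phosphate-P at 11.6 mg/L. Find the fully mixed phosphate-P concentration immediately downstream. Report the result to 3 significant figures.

Mass balance: C = (0.9040·0.1000 + 0.05340·11.60) / 0.9574 = 0.7098/0.9574 = 0.7414 mg/L.

0.741 mg/L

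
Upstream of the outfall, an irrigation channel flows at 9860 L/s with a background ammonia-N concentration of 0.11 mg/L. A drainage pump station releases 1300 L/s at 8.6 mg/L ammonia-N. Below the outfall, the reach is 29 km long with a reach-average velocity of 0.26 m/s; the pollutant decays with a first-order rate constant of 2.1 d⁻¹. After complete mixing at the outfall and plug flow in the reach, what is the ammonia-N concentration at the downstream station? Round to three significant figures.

0.0730 mg/L

Conservation of mass: C = (9860·0.1100 + 1300·8.600) / 11160 = 12260/11160 = 1.099 mg/L.
Travel time t = 29·1000 / 0.26 = 111500 s = 30.98 h.
Decay over the reach: 1.099·exp(−kt) = 1.099·0.06647 = 0.07305 mg/L.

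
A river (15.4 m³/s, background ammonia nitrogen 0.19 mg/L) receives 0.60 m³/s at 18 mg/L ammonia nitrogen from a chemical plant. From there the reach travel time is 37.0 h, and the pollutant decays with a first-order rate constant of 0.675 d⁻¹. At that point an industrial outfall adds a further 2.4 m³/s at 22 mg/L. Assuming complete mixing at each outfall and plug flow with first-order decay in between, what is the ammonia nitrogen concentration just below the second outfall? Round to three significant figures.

3.13 mg/L

Mass balance: C = (15.40·0.1900 + 0.6000·18.00) / 16.00 = 13.73/16.00 = 0.8579 mg/L; combined flow 16.00 m³/s.
After decay, C = 0.8579 × e^(−kt) = 0.8579 × 0.3532 = 0.3030 mg/L.
At the second outfall, C = (16.00·0.3030 + 2.400·22.00) / (16.00 + 2.400) = 3.133 mg/L.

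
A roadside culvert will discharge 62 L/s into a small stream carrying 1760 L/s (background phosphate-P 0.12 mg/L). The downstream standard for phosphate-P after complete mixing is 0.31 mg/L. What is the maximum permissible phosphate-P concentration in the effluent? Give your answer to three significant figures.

At the limit, (Qr·Cr + Qe·Cₑ)/(Qr + Qe) = 0.31:
Cₑ = (1822·0.31 − 1760·0.1200) / 62.00 = 5.704 mg/L.

5.70 mg/L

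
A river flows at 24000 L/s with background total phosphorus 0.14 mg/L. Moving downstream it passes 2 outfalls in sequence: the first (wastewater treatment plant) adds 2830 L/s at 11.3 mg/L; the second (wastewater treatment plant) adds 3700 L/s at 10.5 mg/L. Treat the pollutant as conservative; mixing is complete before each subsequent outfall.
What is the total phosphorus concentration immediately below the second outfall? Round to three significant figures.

Below outfall 1: Q → 26830 L/s, C = (24000·0.1400 + 2830·11.30)/26830 = 1.317 mg/L.
Below outfall 2: Q → 30530 L/s, C = (26830·1.317 + 3700·10.50)/30530 = 2.430 mg/L.

2.43 mg/L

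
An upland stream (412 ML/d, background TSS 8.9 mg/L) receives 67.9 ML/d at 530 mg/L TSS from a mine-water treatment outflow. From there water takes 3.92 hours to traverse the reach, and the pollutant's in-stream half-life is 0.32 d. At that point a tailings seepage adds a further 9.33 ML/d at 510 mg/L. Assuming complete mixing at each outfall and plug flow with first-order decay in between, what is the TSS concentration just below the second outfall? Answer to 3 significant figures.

66.6 mg/L

Mixed concentration C = ΣQC/ΣQ = (412.0·8.900 + 67.90·530.0) / 479.9 = 39650/479.9 = 82.63 mg/L; combined flow 479.9 ML/d.
Half-life 0.32 d → k = ln 2 / 0.32 = 2.166 d⁻¹.
After decay, C = 82.63 × e^(−kt) = 82.63 × 0.7020 = 58.01 mg/L.
At the second outfall, C = (479.9·58.01 + 9.330·510.0) / (479.9 + 9.330) = 66.63 mg/L.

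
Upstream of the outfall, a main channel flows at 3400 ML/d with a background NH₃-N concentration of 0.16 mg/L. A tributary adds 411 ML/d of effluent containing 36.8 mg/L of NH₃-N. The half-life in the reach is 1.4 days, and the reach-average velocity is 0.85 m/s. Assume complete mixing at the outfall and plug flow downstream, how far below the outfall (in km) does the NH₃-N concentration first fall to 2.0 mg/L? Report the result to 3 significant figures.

107 km

Mixed concentration C = ΣQC/ΣQ = (3400·0.1600 + 411.0·36.80) / 3811 = 15670/3811 = 4.111 mg/L.
Half-life 1.4 d → k = ln 2 / 1.4 = 0.4951 d⁻¹.
Set 4.111·exp(−k·t) = 2.0 → t = ln(4.111/2.0)/k = 125800 s = 34.93 h.
Distance = v·t = 0.85·125800 = 106900 m = 106.9 km.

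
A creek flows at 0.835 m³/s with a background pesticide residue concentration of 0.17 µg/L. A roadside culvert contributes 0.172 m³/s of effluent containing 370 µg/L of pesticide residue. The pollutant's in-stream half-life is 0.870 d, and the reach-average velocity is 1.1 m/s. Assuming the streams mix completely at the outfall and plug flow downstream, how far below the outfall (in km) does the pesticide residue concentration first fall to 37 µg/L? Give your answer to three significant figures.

64.1 km

Flow-weighted average: C = (0.8350·0.1700 + 0.1720·370.0) / 1.007 = 63.78/1.007 = 63.34 µg/L.
Half-life 0.870 d → k = ln 2 / 0.870 = 0.7967 d⁻¹.
Set 63.34·exp(−k·t) = 37 → t = ln(63.34/37)/k = 58300 s = 16.19 h.
Distance = v·t = 1.1·58300 = 64130 m = 64.13 km.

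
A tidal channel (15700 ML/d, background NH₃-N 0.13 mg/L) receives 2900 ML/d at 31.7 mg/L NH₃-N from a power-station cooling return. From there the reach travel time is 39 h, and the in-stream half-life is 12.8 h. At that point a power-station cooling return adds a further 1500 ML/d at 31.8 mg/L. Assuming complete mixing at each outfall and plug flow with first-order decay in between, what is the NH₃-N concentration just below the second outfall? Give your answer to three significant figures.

Conservation of mass: C = (15700·0.1300 + 2900·31.70) / 18600 = 93970/18600 = 5.052 mg/L; combined flow 18600 ML/d.
Half-life 12.8 h → k = ln 2 / 12.8 = 0.05415 h⁻¹ = 1.300 d⁻¹.
Decay over the reach: 5.052·exp(−kt) = 5.052·0.1210 = 0.6113 mg/L.
Second outfall: C = (18600·0.6113 + 1500·31.80)/20100 = 2.939 mg/L.

2.94 mg/L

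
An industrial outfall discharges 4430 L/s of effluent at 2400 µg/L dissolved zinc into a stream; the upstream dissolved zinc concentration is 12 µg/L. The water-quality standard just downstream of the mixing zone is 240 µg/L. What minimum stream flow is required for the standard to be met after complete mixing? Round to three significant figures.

Set C_mix = 240: (Q·12.00 + 4430·2400) / (Q + 4430) = 240
→ Q = 4430·(2400 − 240)/(240 − 12.00) = 41970 L/s.

42000 L/s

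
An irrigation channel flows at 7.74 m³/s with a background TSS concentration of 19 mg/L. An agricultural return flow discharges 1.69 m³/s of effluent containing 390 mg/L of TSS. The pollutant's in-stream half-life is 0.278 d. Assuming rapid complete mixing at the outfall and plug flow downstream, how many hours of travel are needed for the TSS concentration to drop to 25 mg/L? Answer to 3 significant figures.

Flow-weighted average: C = (7.740·19.00 + 1.690·390.0) / 9.430 = 806.2/9.430 = 85.49 mg/L.
Half-life 0.278 d → k = ln 2 / 0.278 = 2.493 d⁻¹.
85.49·exp(−k·t) = 25 → t = ln(85.49/25)/k = 42610 s = 11.83 h.

11.8 h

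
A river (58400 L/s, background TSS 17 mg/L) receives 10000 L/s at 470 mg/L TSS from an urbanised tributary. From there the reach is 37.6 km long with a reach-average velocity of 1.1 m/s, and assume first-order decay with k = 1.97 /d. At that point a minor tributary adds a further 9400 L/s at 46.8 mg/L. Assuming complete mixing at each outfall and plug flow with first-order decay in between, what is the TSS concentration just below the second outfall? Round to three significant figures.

Mass balance: C = (58400·17.00 + 10000·470.0) / 68400 = 5693000/68400 = 83.23 mg/L; combined flow 68400 L/s.
Travel time t = 37.6·1000 / 1.1 = 34180 s = 9.495 h.
Decay over the reach: 83.23·exp(−kt) = 83.23·0.4587 = 38.18 mg/L.
At the second outfall, C = (68400·38.18 + 9400·46.80) / (68400 + 9400) = 39.22 mg/L.

39.2 mg/L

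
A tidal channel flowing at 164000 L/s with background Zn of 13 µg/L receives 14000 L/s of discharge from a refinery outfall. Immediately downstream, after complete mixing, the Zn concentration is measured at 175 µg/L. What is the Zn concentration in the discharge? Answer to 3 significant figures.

2070 µg/L

Mass balance: 164000·13.00 + 14000·Cₑ = 178000·175.0
→ Cₑ = (178000·175.0 − 164000·13.00) / 14000 = 2073 µg/L.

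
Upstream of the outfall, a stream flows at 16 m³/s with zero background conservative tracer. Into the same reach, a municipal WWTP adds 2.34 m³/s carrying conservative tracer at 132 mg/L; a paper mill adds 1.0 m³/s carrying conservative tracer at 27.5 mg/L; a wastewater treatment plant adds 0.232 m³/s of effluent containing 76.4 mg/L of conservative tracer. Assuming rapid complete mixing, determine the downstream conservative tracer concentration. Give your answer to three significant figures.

Mass balance: C = (16.00·0 + 2.340·132.0 + 1.000·27.50 + 0.2320·76.40) / 19.57 = 354.1/19.57 = 18.09 mg/L.

18.1 mg/L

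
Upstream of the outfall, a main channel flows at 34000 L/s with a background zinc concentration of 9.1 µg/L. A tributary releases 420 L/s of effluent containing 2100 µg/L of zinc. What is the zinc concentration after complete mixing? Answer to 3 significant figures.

34.6 µg/L

Mixed concentration C = ΣQC/ΣQ = (34000·9.100 + 420.0·2100) / 34420 = 1191000/34420 = 34.61 µg/L.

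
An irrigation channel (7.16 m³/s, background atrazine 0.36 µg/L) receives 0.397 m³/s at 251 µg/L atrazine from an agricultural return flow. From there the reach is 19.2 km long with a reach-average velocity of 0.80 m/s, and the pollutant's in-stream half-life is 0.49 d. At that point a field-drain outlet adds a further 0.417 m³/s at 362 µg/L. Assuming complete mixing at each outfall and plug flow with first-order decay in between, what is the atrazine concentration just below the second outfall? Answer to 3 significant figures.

Flow-weighted average: C = (7.160·0.3600 + 0.3970·251.0) / 7.557 = 102.2/7.557 = 13.53 µg/L; combined flow 7.557 m³/s.
Travel time t = 19.2·1000 / 0.80 = 24000 s = 6.667 h.
Half-life 0.49 d → k = ln 2 / 0.49 = 1.415 d⁻¹.
Decay over the reach: 13.53·exp(−kt) = 13.53·0.6751 = 9.132 µg/L.
At the second outfall, C = (7.557·9.132 + 0.4170·362.0) / (7.557 + 0.4170) = 27.58 µg/L.

27.6 µg/L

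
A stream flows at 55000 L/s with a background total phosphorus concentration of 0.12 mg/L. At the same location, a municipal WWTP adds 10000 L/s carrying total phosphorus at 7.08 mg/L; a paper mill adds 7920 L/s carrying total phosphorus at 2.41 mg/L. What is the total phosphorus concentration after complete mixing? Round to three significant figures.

1.32 mg/L

Mixed concentration C = ΣQC/ΣQ = (55000·0.1200 + 10000·7.080 + 7920·2.410) / 72920 = 96490/72920 = 1.323 mg/L.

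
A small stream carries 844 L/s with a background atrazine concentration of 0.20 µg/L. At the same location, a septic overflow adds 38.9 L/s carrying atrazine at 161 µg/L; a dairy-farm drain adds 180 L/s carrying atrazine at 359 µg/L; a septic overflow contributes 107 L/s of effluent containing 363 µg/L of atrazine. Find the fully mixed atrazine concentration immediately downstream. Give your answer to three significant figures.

93.9 µg/L

Conservation of mass: C = (844.0·0.2000 + 38.90·161.0 + 180.0·359.0 + 107.0·363.0) / 1170 = 109900/1170 = 93.93 µg/L.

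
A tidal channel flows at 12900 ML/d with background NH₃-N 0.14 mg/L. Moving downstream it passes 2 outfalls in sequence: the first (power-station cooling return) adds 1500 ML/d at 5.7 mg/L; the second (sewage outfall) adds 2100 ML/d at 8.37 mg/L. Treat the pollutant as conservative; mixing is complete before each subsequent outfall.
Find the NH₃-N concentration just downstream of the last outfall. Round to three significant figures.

After outfall 1: Q = 12900 + 1500 = 14400 ML/d; C = (12900·0.1400 + 1500·5.700)/14400 = 0.7192 mg/L.
After outfall 2: Q = 14400 + 2100 = 16500 ML/d; C = (14400·0.7192 + 2100·8.370)/16500 = 1.693 mg/L.

1.69 mg/L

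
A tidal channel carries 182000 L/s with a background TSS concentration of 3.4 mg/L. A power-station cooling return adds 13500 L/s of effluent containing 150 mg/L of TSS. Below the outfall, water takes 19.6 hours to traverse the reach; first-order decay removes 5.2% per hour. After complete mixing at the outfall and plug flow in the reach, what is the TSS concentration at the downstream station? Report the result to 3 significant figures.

After mixing, C = (182000·3.400 + 13500·150.0) / 195500 = 2644000/195500 = 13.52 mg/L.
5.2%/h lost → k = −ln(1 − 0.052) = 0.05340 h⁻¹.
First-order decay: C = 13.52·exp(−k·t) = 13.52·0.3511 = 4.748 mg/L.

4.75 mg/L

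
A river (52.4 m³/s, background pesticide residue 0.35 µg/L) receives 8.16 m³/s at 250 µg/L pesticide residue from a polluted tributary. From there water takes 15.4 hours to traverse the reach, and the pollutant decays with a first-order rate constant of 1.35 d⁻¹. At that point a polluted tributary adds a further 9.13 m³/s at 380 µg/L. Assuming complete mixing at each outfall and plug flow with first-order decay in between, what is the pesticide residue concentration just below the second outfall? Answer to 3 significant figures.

62.2 µg/L

Conservation of mass: C = (52.40·0.3500 + 8.160·250.0) / 60.56 = 2058/60.56 = 33.99 µg/L; combined flow 60.56 m³/s.
After decay, C = 33.99 × e^(−kt) = 33.99 × 0.4205 = 14.29 µg/L.
Second outfall: C = (60.56·14.29 + 9.130·380.0)/69.69 = 62.20 µg/L.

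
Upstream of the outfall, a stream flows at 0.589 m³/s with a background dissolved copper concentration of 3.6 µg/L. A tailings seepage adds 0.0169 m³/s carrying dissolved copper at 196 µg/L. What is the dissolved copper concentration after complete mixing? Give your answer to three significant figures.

8.97 µg/L

After mixing, C = (0.5890·3.600 + 0.01690·196.0) / 0.6059 = 5.433/0.6059 = 8.966 µg/L.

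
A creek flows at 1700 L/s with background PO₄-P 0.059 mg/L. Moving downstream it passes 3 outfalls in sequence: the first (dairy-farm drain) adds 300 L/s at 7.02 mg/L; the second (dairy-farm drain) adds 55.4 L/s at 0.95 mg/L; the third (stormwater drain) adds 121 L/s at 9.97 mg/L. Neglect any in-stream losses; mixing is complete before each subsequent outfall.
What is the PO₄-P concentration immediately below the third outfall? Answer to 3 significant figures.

After outfall 1: Q = 1700 + 300.0 = 2000 L/s; C = (1700·0.05900 + 300.0·7.020)/2000 = 1.103 mg/L.
After outfall 2: Q = 2000 + 55.40 = 2055 L/s; C = (2000·1.103 + 55.40·0.9500)/2055 = 1.099 mg/L.
After outfall 3: Q = 2055 + 121.0 = 2176 L/s; C = (2055·1.099 + 121.0·9.970)/2176 = 1.592 mg/L.

1.59 mg/L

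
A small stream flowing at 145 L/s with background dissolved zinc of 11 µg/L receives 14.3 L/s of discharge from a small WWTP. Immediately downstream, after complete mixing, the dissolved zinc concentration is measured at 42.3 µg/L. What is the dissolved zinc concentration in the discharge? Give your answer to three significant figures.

Mass balance: 145.0·11.00 + 14.30·Cₑ = 159.3·42.30
→ Cₑ = (159.3·42.30 − 145.0·11.00) / 14.30 = 359.7 µg/L.

360 µg/L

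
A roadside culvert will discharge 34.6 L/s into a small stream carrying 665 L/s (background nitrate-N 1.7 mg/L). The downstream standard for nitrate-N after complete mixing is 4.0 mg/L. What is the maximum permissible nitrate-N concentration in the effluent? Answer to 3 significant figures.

At the limit, (Qr·Cr + Qe·Cₑ)/(Qr + Qe) = 4.0:
Cₑ = (699.6·4.0 − 665.0·1.700) / 34.60 = 48.21 mg/L.

48.2 mg/L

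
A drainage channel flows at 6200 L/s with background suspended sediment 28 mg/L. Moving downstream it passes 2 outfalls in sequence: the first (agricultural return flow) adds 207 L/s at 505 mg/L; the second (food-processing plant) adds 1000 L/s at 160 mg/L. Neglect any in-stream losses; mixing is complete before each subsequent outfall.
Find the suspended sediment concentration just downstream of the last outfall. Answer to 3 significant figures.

Outfall 1: combined Q = 6407 L/s; C = (6200·28.00 + 207.0·505.0)/6407 = 43.41 mg/L.
Outfall 2: combined Q = 7407 L/s; C = (6407·43.41 + 1000·160.0)/7407 = 59.15 mg/L.

59.2 mg/L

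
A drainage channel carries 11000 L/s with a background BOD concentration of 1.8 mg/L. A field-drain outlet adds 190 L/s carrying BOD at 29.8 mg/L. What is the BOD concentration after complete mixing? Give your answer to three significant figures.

2.28 mg/L

Mixed concentration C = ΣQC/ΣQ = (11000·1.800 + 190.0·29.80) / 11190 = 25460/11190 = 2.275 mg/L.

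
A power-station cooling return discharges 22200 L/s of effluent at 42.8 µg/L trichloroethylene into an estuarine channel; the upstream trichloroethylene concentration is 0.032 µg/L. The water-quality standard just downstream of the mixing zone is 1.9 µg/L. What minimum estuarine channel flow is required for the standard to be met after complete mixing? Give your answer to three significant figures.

486000 L/s

Set C_mix = 1.9: (Q·0.03200 + 22200·42.80) / (Q + 22200) = 1.9
→ Q = 22200·(42.80 − 1.9)/(1.9 − 0.03200) = 486100 L/s.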